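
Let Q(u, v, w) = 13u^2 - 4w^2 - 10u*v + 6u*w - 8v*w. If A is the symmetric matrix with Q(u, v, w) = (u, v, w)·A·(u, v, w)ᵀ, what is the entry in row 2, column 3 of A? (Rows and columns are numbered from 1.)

The coefficient of v·w in Q is -8. For a symmetric A this equals A[2,3] + A[3,2] = 2·A[2,3].
So A[2,3] = -8/2 = -4.

-4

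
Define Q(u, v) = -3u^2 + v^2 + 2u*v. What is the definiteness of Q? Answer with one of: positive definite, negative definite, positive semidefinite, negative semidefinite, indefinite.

The symmetric matrix of Q is [[-3, 1], [1, 1]].
For the 2×2 matrix [[-3, 1], [1, 1]]: det = -3·1 − (1)² = -4, trace = -2.
det < 0 so the eigenvalues have opposite signs; the form is indefinite.

indefinite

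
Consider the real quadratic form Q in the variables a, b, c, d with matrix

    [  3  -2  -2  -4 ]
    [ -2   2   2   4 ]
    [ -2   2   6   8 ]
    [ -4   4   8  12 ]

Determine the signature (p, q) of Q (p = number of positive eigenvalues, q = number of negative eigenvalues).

(3, 0)

Applying the same elementary operations to the rows and columns of A produces a congruent diagonal matrix with entries 3, 2/3, 4, 0.
So there are 3 positive, 1 zero pivots.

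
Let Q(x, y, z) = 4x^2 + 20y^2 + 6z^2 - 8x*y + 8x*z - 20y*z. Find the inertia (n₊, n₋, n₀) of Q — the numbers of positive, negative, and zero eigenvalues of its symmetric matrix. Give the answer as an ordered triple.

(2, 1, 0)

Write A = [[4, -4, 4], [-4, 20, -10], [4, -10, 6]].
Row-reducing A symmetrically gives the diagonal entries 4, 16, -1/4.
Counting signs: 2 positive, 1 negative.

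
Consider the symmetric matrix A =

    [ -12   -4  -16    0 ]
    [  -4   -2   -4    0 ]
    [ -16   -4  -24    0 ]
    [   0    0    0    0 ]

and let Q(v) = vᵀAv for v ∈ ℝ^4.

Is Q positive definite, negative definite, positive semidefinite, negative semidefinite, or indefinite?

negative semidefinite

Applying the same elementary operations to the rows and columns of A produces a congruent diagonal matrix with entries -12, -2/3, 0, 0.
So there are 2 negative, 2 zero pivots.
Hence Q is negative semidefinite.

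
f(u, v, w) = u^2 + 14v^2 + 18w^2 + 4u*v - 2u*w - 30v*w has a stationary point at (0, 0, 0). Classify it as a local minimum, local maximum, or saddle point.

local minimum

The Hessian at the origin is H = [[2, 4, -2], [4, 28, -30], [-2, -30, 36]].
An LDLᵀ factorisation of H has diagonal entries 2, 20, 1/5.
That gives 3 positive pivots.
H is positive definite, so the origin is a strict local minimum.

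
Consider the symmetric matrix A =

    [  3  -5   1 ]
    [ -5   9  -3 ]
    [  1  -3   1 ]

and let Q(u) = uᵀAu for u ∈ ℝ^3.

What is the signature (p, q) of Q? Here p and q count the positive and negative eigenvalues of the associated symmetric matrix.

(2, 1)

Applying the same elementary operations to the rows and columns of A produces a congruent diagonal matrix with entries 3, 2/3, -2.
That gives 2 positive, 1 negative pivots.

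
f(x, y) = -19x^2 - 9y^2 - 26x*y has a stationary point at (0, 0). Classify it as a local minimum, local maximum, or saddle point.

The Hessian at the origin is H = [[-38, -26], [-26, -18]].
det H = -38·-18 − (-26)² = 8 > 0 and H[1,1] = -38 < 0, so H is negative definite.
Therefore the origin is a local maximum.

local maximum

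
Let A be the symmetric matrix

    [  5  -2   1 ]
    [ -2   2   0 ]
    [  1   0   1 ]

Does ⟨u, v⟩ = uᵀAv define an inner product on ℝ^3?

Row-reducing A symmetrically gives the diagonal entries 5, 6/5, 2/3.
So there are 3 positive pivots.
Hence Q is positive definite.
⟨·,·⟩ is an inner product exactly when A is positive definite.

yes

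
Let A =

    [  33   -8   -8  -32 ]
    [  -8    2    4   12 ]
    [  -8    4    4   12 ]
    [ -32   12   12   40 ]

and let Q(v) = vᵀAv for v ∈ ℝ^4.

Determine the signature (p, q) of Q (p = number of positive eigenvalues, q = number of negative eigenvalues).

An LDLᵀ factorisation of A has diagonal entries 33, 2/33, -68, 4/17.
So there are 3 positive, 1 negative pivots.

(3, 1)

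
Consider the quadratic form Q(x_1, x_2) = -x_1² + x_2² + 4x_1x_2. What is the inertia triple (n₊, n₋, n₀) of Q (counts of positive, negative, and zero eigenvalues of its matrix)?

(1, 1, 0)

Write A = [[-1, 2], [2, 1]].
Symmetric row and column elimination reduces A to a congruent diagonal form with pivots -1, 5.
Counting signs: 1 positive, 1 negative.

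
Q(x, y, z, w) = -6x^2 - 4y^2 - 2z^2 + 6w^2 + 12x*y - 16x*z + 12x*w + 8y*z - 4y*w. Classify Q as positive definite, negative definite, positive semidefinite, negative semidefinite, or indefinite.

Write A = [[-6, 6, -8, 6], [6, -4, 4, -2], [-8, 4, -2, 0], [6, -2, 0, 6]].
Congruent diagonalization of A (simultaneous row and column reduction) yields pivots -6, 2, 2/3, 4.
So there are 3 positive, 1 negative pivots.
Hence Q is indefinite.

indefinite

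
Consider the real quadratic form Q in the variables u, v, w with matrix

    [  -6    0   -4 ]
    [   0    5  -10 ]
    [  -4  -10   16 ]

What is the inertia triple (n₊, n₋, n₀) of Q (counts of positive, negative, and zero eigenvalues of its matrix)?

Congruent diagonalization of A (simultaneous row and column reduction) yields pivots -6, 5, -4/3.
That gives 1 positive, 2 negative pivots.

(1, 2, 0)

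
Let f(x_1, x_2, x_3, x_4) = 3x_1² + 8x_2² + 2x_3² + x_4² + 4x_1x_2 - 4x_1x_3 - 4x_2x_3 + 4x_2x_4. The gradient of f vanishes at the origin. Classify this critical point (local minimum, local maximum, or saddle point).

The Hessian at the origin is H = [[6, 4, -4, 0], [4, 16, -4, 4], [-4, -4, 4, 0], [0, 4, 0, 2]].
Congruent diagonalization of H (simultaneous row and column reduction) yields pivots 6, 40/3, 6/5, 2/3.
So there are 4 positive pivots.
H is positive definite, so the origin is a strict local minimum.

local minimum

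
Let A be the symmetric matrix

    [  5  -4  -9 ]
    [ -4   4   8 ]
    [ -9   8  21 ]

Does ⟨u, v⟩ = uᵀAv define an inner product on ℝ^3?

yes

Leading principal minors: Δ_1 = 5, Δ_2 = 4, Δ_3 = 16.
All leading principal minors are positive, so by Sylvester's criterion Q is positive definite.
⟨·,·⟩ is an inner product exactly when A is positive definite.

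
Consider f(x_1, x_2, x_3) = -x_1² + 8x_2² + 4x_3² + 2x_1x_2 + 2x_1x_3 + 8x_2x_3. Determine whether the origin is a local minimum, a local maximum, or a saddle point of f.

saddle point

The Hessian at the origin is H = [[-2, 2, 2], [2, 16, 8], [2, 8, 8]].
Row-reducing H symmetrically gives the diagonal entries -2, 18, 40/9.
So there are 2 positive, 1 negative pivots.
H is indefinite, so the origin is a saddle point.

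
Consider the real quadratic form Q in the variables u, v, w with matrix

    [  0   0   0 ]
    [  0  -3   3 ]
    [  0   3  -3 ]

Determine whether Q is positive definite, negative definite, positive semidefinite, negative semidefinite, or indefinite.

Congruent diagonalization of A (simultaneous row and column reduction) yields pivots 0, -3, 0.
That gives 1 negative, 2 zero pivots.
Hence Q is negative semidefinite.

negative semidefinite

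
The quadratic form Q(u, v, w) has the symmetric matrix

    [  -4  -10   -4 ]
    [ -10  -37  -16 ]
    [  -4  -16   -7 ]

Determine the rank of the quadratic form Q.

2

Row-reducing A symmetrically gives the diagonal entries -4, -12, 0.
Counting signs: 2 negative, 1 zero.
The rank is the number of nonzero pivots: 2.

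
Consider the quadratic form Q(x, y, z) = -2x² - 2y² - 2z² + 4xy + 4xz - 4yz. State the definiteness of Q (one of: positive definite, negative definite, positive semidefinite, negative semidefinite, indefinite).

The associated matrix is A = [[-2, 2, 2], [2, -2, -2], [2, -2, -2]].
Applying the same elementary operations to the rows and columns of A produces a congruent diagonal matrix with entries -2, 0, 0.
So there are 1 negative, 2 zero pivots.
Hence Q is negative semidefinite.

negative semidefinite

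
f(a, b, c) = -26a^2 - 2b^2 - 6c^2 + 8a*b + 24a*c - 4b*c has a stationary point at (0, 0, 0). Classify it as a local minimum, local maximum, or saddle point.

local maximum

The Hessian at the origin is H = [[-52, 8, 24], [8, -4, -4], [24, -4, -12]].
Row-reducing H symmetrically gives the diagonal entries -52, -36/13, -8/9.
Counting signs: 3 negative.
H is negative definite, so the origin is a strict local maximum.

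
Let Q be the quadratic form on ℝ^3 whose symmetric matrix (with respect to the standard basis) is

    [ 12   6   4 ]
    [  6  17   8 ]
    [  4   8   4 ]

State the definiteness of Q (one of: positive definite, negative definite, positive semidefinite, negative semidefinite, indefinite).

Leading principal minors: Δ_1 = 12, Δ_2 = 168, Δ_3 = 16.
All leading principal minors are positive, so by Sylvester's criterion Q is positive definite.

positive definite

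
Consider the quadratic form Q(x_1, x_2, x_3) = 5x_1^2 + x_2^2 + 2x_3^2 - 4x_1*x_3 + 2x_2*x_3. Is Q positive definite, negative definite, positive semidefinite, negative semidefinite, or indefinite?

positive definite

The symmetric matrix of Q is A = [[5, 0, -2], [0, 1, 1], [-2, 1, 2]].
Leading principal minors: Δ_1 = 5, Δ_2 = 5, Δ_3 = 1.
All leading principal minors are positive, so by Sylvester's criterion Q is positive definite.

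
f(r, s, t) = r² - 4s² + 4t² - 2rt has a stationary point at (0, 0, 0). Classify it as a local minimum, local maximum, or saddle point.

The Hessian at the origin is H = [[2, 0, -2], [0, -8, 0], [-2, 0, 8]].
Congruent diagonalization of H (simultaneous row and column reduction) yields pivots 2, -8, 6.
So there are 2 positive, 1 negative pivots.
H is indefinite, so the origin is a saddle point.

saddle point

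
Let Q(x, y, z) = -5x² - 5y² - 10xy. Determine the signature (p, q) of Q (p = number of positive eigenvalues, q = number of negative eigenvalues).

(0, 1)

The symmetric matrix is A = [[-5, -5, 0], [-5, -5, 0], [0, 0, 0]].
Symmetric row and column elimination reduces A to a congruent diagonal form with pivots -5, 0, 0.
That gives 1 negative, 2 zero pivots.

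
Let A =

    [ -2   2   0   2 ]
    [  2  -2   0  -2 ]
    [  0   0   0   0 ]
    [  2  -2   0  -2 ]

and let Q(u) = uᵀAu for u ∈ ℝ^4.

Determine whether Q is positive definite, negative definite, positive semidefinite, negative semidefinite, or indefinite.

Congruent diagonalization of A (simultaneous row and column reduction) yields pivots -2, 0, 0, 0.
So there are 1 negative, 3 zero pivots.
Hence Q is negative semidefinite.

negative semidefinite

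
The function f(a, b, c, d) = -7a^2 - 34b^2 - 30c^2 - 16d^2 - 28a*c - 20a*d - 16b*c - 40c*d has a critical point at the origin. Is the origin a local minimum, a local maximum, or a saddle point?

local maximum

The Hessian at the origin is H = [[-14, 0, -28, -20], [0, -68, -16, 0], [-28, -16, -60, -40], [-20, 0, -40, -32]].
Congruent diagonalization of H (simultaneous row and column reduction) yields pivots -14, -68, -4/17, -24/7.
That gives 4 negative pivots.
H is negative definite, so the origin is a strict local maximum.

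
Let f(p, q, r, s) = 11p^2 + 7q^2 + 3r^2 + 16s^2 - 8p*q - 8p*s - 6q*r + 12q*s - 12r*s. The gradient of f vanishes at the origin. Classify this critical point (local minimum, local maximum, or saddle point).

The Hessian at the origin is H = [[22, -8, 0, -8], [-8, 14, -6, 12], [0, -6, 6, -12], [-8, 12, -12, 32]].
An LDLᵀ factorisation of H has diagonal entries 22, 122/11, 168/61, 24/7.
So there are 4 positive pivots.
H is positive definite, so the origin is a strict local minimum.

local minimum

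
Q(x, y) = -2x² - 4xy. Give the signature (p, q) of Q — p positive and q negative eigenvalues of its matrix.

(1, 1)

The symmetric matrix is A = [[-2, -2], [-2, 0]].
Symmetric row and column elimination reduces A to a congruent diagonal form with pivots -2, 2.
So there are 1 positive, 1 negative pivots.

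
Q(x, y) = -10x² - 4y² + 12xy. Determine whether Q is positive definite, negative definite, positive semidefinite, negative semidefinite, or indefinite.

The associated matrix is A = [[-10, 6], [6, -4]].
An LDLᵀ factorisation of A has diagonal entries -10, -2/5.
That gives 2 negative pivots.
Hence Q is negative definite.

negative definite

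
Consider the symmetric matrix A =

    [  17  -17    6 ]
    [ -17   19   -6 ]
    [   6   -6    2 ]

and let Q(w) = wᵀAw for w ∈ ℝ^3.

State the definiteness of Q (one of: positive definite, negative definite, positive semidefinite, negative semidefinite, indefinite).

indefinite

Row-reducing A symmetrically gives the diagonal entries 17, 2, -2/17.
Counting signs: 2 positive, 1 negative.
Hence Q is indefinite.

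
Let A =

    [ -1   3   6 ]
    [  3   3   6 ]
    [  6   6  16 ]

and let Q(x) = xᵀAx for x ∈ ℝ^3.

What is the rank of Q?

Row-reducing A symmetrically gives the diagonal entries -1, 12, 4.
That gives 2 positive, 1 negative pivots.
The rank is the number of nonzero pivots: 3.

3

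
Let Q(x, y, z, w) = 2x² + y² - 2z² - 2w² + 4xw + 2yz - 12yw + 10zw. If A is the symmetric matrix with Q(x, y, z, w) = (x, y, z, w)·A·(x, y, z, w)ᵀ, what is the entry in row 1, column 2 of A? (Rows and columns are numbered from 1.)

0

The coefficient of x·y in Q is 0. For a symmetric A this equals A[1,2] + A[2,1] = 2·A[1,2].
So A[1,2] = 0/2 = 0.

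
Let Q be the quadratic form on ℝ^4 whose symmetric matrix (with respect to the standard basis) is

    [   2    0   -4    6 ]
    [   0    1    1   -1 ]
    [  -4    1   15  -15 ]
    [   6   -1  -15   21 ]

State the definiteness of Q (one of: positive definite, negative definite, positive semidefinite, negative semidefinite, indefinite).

Leading principal minors: Δ_1 = 2, Δ_2 = 2, Δ_3 = 12, Δ_4 = 16.
All leading principal minors are positive, so by Sylvester's criterion Q is positive definite.

positive definite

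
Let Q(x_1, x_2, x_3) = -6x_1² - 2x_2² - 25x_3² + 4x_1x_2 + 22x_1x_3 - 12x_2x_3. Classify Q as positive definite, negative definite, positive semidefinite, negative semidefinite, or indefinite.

negative definite

The symmetric matrix is A = [[-6, 2, 11], [2, -2, -6], [11, -6, -25]].
An LDLᵀ factorisation of A has diagonal entries -6, -4/3, -3/4.
That gives 3 negative pivots.
Hence Q is negative definite.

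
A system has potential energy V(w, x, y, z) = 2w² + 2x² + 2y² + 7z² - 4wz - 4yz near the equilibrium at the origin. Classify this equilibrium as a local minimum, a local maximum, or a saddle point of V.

local minimum

The Hessian at the origin is H = [[4, 0, 0, -4], [0, 4, 0, 0], [0, 0, 4, -4], [-4, 0, -4, 14]].
Applying the same elementary operations to the rows and columns of H produces a congruent diagonal matrix with entries 4, 4, 4, 6.
That gives 4 positive pivots.
H is positive definite, so the origin is a strict local minimum.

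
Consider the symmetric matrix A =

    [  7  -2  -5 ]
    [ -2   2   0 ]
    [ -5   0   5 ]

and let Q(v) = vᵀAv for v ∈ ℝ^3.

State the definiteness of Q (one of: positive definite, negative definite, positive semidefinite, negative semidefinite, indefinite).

Applying the same elementary operations to the rows and columns of A produces a congruent diagonal matrix with entries 7, 10/7, 0.
So there are 2 positive, 1 zero pivots.
Hence Q is positive semidefinite.

positive semidefinite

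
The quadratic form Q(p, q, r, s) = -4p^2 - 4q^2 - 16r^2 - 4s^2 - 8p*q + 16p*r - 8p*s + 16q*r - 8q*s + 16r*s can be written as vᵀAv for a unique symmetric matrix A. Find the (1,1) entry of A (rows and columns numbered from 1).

The coefficient of p^2 in Q is -4, and that is exactly A[1,1].

-4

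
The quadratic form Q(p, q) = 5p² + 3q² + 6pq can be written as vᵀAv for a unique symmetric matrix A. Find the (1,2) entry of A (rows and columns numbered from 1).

3

The coefficient of p·q in Q is 6. For a symmetric A this equals A[1,2] + A[2,1] = 2·A[1,2].
So A[1,2] = 6/2 = 3.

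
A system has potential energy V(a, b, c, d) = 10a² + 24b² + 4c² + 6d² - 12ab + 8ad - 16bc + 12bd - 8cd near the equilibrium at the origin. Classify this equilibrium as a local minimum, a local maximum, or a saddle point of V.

The Hessian at the origin is H = [[20, -12, 0, 8], [-12, 48, -16, 12], [0, -16, 8, -8], [8, 12, -8, 12]].
Applying the same elementary operations to the rows and columns of H produces a congruent diagonal matrix with entries 20, 204/5, 88/51, 8/11.
That gives 4 positive pivots.
H is positive definite, so the origin is a strict local minimum.

local minimum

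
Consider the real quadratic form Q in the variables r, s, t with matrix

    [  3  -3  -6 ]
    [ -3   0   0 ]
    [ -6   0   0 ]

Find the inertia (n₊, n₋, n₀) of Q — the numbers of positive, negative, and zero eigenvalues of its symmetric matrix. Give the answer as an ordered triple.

(1, 1, 1)

Row-reducing A symmetrically gives the diagonal entries 3, -3, 0.
Counting signs: 1 positive, 1 negative, 1 zero.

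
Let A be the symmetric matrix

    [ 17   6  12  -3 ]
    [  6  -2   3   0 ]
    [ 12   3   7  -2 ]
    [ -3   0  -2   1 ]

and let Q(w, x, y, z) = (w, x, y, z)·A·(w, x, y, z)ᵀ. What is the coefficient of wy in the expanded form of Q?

The coefficient of wy is A[1,3] + A[3,1] = 2·12 = 24.

24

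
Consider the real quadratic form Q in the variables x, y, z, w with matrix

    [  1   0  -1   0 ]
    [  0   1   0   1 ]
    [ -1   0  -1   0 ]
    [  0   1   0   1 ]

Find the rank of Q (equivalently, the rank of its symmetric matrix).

3

Row-reducing A symmetrically gives the diagonal entries 1, 1, -2, 0.
Counting signs: 2 positive, 1 negative, 1 zero.
The rank is the number of nonzero pivots: 3.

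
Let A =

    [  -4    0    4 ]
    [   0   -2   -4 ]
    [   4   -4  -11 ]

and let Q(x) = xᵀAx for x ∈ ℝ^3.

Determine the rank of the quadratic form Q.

3

Congruent diagonalization of A (simultaneous row and column reduction) yields pivots -4, -2, 1.
Counting signs: 1 positive, 2 negative.
The rank is the number of nonzero pivots: 3.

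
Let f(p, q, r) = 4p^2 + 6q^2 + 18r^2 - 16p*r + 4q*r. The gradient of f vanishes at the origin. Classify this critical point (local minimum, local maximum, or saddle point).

local minimum

The Hessian at the origin is H = [[8, 0, -16], [0, 12, 4], [-16, 4, 36]].
An LDLᵀ factorisation of H has diagonal entries 8, 12, 8/3.
That gives 3 positive pivots.
H is positive definite, so the origin is a strict local minimum.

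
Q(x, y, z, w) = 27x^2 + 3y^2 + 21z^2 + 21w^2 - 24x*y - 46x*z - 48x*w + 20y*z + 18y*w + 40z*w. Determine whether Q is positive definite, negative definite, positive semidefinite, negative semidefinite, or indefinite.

indefinite

The symmetric matrix is A = [[27, -12, -23, -24], [-12, 3, 10, 9], [-23, 10, 21, 20], [-24, 9, 20, 21]].
Congruent diagonalization of A (simultaneous row and column reduction) yields pivots 27, -7/3, 10/7, 4/5.
So there are 3 positive, 1 negative pivots.
Hence Q is indefinite.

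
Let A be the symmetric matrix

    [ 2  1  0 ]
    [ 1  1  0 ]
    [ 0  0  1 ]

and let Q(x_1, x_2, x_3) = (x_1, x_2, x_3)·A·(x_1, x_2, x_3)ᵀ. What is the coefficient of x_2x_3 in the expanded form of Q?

The coefficient of x_2x_3 is A[2,3] + A[3,2] = 2·0 = 0.

0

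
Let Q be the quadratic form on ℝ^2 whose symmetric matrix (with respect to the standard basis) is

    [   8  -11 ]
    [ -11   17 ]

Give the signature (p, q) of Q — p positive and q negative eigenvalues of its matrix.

Row-reducing A symmetrically gives the diagonal entries 8, 15/8.
That gives 2 positive pivots.

(2, 0)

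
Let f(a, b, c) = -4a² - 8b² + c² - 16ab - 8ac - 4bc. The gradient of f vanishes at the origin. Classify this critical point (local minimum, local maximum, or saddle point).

saddle point

The Hessian at the origin is H = [[-8, -16, -8], [-16, -16, -4], [-8, -4, 2]].
Congruent diagonalization of H (simultaneous row and column reduction) yields pivots -8, 16, 1.
Counting signs: 2 positive, 1 negative.
H is indefinite, so the origin is a saddle point.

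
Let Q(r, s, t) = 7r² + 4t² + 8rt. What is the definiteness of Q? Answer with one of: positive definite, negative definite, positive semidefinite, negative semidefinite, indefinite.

The associated matrix is A = [[7, 0, 4], [0, 0, 0], [4, 0, 4]].
Row-reducing A symmetrically gives the diagonal entries 7, 0, 12/7.
So there are 2 positive, 1 zero pivots.
Hence Q is positive semidefinite.

positive semidefinite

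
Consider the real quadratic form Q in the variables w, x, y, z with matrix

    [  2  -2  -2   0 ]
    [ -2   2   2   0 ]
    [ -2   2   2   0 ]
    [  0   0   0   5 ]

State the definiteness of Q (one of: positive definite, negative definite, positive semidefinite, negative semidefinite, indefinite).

Congruent diagonalization of A (simultaneous row and column reduction) yields pivots 2, 0, 0, 5.
That gives 2 positive, 2 zero pivots.
Hence Q is positive semidefinite.

positive semidefinite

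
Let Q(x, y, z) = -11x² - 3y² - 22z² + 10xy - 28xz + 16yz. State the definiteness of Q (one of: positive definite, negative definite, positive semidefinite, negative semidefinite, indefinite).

Write A = [[-11, 5, -14], [5, -3, 8], [-14, 8, -22]].
An LDLᵀ factorisation of A has diagonal entries -11, -8/11, -1/2.
So there are 3 negative pivots.
Hence Q is negative definite.

negative definite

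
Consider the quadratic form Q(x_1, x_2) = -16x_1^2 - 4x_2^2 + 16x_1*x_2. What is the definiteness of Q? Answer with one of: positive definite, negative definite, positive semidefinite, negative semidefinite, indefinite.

The symmetric matrix of Q is [[-16, 8], [8, -4]].
For the 2×2 matrix [[-16, 8], [8, -4]]: det = -16·-4 − (8)² = 0, trace = -20.
det = 0 so one eigenvalue is zero; the form is semidefinite with the sign of the trace.

negative semidefinite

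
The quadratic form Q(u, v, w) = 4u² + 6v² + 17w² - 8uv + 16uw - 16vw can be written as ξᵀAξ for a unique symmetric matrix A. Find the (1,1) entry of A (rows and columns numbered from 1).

4

The coefficient of u² in Q is 4, and that is exactly A[1,1].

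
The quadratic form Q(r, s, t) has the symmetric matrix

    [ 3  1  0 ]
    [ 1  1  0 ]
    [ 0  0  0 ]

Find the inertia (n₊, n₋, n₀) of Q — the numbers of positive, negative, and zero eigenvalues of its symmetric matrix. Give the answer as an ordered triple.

Symmetric row and column elimination reduces A to a congruent diagonal form with pivots 3, 2/3, 0.
Counting signs: 2 positive, 1 zero.

(2, 0, 1)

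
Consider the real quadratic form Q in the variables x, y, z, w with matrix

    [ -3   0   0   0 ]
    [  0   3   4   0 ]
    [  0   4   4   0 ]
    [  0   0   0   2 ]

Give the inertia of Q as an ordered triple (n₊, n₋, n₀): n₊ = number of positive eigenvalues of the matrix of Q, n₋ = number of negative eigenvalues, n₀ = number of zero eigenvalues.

Row-reducing A symmetrically gives the diagonal entries -3, 3, -4/3, 2.
So there are 2 positive, 2 negative pivots.

(2, 2, 0)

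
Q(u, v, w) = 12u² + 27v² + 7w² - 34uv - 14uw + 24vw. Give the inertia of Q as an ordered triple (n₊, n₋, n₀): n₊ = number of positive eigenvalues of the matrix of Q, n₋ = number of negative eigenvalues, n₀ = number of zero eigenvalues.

Write A = [[12, -17, -7], [-17, 27, 12], [-7, 12, 7]].
Symmetric row and column elimination reduces A to a congruent diagonal form with pivots 12, 35/12, 10/7.
So there are 3 positive pivots.

(3, 0, 0)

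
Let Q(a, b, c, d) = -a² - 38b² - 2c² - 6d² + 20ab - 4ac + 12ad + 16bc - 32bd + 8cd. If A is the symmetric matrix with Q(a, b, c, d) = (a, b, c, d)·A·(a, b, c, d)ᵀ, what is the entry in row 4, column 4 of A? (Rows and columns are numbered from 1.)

-6

The coefficient of d² in Q is -6, and that is exactly A[4,4].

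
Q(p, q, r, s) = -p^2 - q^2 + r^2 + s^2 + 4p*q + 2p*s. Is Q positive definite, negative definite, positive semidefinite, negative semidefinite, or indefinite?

indefinite

Write A = [[-1, 2, 0, 1], [2, -1, 0, 0], [0, 0, 1, 0], [1, 0, 0, 1]].
Applying the same elementary operations to the rows and columns of A produces a congruent diagonal matrix with entries -1, 3, 1, 2/3.
That gives 3 positive, 1 negative pivots.
Hence Q is indefinite.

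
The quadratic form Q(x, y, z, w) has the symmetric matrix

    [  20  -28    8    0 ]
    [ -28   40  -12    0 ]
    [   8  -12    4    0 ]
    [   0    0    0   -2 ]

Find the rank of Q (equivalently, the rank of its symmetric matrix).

Row-reducing A symmetrically gives the diagonal entries 20, 4/5, 0, -2.
That gives 2 positive, 1 negative, 1 zero pivots.
The rank is the number of nonzero pivots: 3.

3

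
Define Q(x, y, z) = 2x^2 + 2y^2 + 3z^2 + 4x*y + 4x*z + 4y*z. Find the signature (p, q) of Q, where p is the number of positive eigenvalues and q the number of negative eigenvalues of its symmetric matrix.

(2, 0)

Write A = [[2, 2, 2], [2, 2, 2], [2, 2, 3]].
Row-reducing A symmetrically gives the diagonal entries 2, 0, 1.
That gives 2 positive, 1 zero pivots.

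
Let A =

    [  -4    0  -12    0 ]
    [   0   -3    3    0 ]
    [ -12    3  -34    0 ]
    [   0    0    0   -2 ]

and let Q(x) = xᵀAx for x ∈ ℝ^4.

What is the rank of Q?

Congruent diagonalization of A (simultaneous row and column reduction) yields pivots -4, -3, 5, -2.
Counting signs: 1 positive, 3 negative.
The rank is the number of nonzero pivots: 4.

4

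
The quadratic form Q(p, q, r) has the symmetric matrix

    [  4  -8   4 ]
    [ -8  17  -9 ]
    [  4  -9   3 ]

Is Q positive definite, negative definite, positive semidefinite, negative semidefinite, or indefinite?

indefinite

Congruent diagonalization of A (simultaneous row and column reduction) yields pivots 4, 1, -2.
That gives 2 positive, 1 negative pivots.
Hence Q is indefinite.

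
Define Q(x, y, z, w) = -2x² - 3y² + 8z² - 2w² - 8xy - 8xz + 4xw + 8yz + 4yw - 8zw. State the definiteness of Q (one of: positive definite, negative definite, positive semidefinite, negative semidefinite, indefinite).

indefinite

The symmetric matrix is A = [[-2, -4, -4, 2], [-4, -3, 4, 2], [-4, 4, 8, -4], [2, 2, -4, -2]].
Row-reducing A symmetrically gives the diagonal entries -2, 5, -64/5, 0.
Counting signs: 1 positive, 2 negative, 1 zero.
Hence Q is indefinite.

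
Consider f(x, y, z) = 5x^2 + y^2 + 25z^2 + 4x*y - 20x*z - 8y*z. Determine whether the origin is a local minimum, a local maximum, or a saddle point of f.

local minimum

The Hessian at the origin is H = [[10, 4, -20], [4, 2, -8], [-20, -8, 50]].
An LDLᵀ factorisation of H has diagonal entries 10, 2/5, 10.
That gives 3 positive pivots.
H is positive definite, so the origin is a strict local minimum.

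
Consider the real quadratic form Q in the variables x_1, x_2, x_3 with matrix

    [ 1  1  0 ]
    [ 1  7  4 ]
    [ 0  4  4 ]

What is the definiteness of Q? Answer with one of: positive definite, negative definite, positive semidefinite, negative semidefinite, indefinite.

Leading principal minors: Δ_1 = 1, Δ_2 = 6, Δ_3 = 8.
All leading principal minors are positive, so by Sylvester's criterion Q is positive definite.

positive definite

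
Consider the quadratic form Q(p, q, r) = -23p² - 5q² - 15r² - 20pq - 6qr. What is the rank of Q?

The symmetric matrix is A = [[-23, -10, 0], [-10, -5, -3], [0, -3, -15]].
Congruent diagonalization of A (simultaneous row and column reduction) yields pivots -23, -15/23, -6/5.
So there are 3 negative pivots.
The rank is the number of nonzero pivots: 3.

3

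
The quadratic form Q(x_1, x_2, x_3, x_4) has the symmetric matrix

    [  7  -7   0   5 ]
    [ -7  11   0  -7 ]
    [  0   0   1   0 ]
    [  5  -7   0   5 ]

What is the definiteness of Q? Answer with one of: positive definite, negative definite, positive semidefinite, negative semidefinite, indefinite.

Leading principal minors: Δ_1 = 7, Δ_2 = 28, Δ_3 = 28, Δ_4 = 12.
All leading principal minors are positive, so by Sylvester's criterion Q is positive definite.

positive definite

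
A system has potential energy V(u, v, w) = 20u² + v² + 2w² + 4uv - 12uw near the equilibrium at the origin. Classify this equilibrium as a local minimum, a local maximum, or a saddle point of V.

The Hessian at the origin is H = [[40, 4, -12], [4, 2, 0], [-12, 0, 4]].
Symmetric row and column elimination reduces H to a congruent diagonal form with pivots 40, 8/5, -1/2.
That gives 2 positive, 1 negative pivots.
H is indefinite, so the origin is a saddle point.

saddle point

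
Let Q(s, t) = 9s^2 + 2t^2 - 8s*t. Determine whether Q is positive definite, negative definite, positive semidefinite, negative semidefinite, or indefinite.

positive definite

The symmetric matrix of Q is [[9, -4], [-4, 2]].
For the 2×2 matrix [[9, -4], [-4, 2]]: det = 9·2 − (-4)² = 2, trace = 11.
det > 0 so both eigenvalues share the sign of the trace; trace = 11 > 0 ⇒ both positive.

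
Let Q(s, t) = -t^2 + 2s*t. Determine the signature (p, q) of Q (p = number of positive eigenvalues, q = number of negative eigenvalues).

The symmetric matrix is A = [[0, 1], [1, -1]].
By Sylvester's law of inertia any congruent diagonalization of A has 1 positive, 1 negative and 0 zero entries.

(1, 1)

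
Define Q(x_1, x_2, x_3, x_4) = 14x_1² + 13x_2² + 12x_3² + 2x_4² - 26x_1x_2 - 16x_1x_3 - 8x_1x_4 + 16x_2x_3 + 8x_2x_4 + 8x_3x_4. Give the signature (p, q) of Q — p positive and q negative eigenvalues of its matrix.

(4, 0)

The associated matrix is A = [[14, -13, -8, -4], [-13, 13, 8, 4], [-8, 8, 12, 4], [-4, 4, 4, 2]].
Applying the same elementary operations to the rows and columns of A produces a congruent diagonal matrix with entries 14, 13/14, 92/13, 10/23.
That gives 4 positive pivots.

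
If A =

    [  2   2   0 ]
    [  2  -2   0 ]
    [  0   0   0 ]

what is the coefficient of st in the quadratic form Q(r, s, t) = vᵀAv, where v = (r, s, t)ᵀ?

0

The coefficient of st is A[2,3] + A[3,2] = 2·0 = 0.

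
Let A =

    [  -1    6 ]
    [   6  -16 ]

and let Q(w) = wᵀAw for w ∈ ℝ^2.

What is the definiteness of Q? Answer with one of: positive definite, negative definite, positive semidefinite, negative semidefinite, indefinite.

indefinite

For the 2×2 matrix [[-1, 6], [6, -16]]: det = -1·-16 − (6)² = -20, trace = -17.
det < 0 so the eigenvalues have opposite signs; the form is indefinite.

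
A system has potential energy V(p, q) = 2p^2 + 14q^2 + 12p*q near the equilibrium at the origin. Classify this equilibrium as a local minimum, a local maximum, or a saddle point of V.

The Hessian at the origin is H = [[4, 12], [12, 28]].
det H = 4·28 − (12)² = -32 < 0, so H is indefinite.
Therefore the origin is a saddle point.

saddle point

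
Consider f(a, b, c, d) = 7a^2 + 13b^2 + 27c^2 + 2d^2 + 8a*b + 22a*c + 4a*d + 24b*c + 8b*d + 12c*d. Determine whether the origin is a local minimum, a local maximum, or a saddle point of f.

The Hessian at the origin is H = [[14, 8, 22, 4], [8, 26, 24, 8], [22, 24, 54, 12], [4, 8, 12, 4]].
Symmetric row and column elimination reduces H to a congruent diagonal form with pivots 14, 150/7, 40/3, 4/5.
That gives 4 positive pivots.
H is positive definite, so the origin is a strict local minimum.

local minimum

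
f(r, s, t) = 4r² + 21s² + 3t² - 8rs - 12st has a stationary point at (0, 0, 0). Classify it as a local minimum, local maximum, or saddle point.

local minimum

The Hessian at the origin is H = [[8, -8, 0], [-8, 42, -12], [0, -12, 6]].
Symmetric row and column elimination reduces H to a congruent diagonal form with pivots 8, 34, 30/17.
So there are 3 positive pivots.
H is positive definite, so the origin is a strict local minimum.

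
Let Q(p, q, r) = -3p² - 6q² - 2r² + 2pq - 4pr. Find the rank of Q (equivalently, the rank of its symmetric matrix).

3

Write A = [[-3, 1, -2], [1, -6, 0], [-2, 0, -2]].
Row-reducing A symmetrically gives the diagonal entries -3, -17/3, -10/17.
That gives 3 negative pivots.
The rank is the number of nonzero pivots: 3.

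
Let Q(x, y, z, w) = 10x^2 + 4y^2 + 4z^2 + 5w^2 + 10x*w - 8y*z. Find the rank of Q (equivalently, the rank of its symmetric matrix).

The symmetric matrix is A = [[10, 0, 0, 5], [0, 4, -4, 0], [0, -4, 4, 0], [5, 0, 0, 5]].
Symmetric row and column elimination reduces A to a congruent diagonal form with pivots 10, 4, 0, 5/2.
So there are 3 positive, 1 zero pivots.
The rank is the number of nonzero pivots: 3.

3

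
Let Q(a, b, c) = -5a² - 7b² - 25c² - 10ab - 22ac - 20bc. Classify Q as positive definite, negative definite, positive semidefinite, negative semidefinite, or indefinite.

The symmetric matrix of Q is A = [[-5, -5, -11], [-5, -7, -10], [-11, -10, -25]].
Leading principal minors: Δ_1 = -5, Δ_2 = 10, Δ_3 = -3.
The signs alternate starting with Δ_1 < 0, so by Sylvester's criterion Q is negative definite.

negative definite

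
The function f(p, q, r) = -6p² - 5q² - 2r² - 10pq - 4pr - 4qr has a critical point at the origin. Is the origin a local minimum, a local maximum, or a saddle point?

local maximum

The Hessian at the origin is H = [[-12, -10, -4], [-10, -10, -4], [-4, -4, -4]].
Symmetric row and column elimination reduces H to a congruent diagonal form with pivots -12, -5/3, -12/5.
Counting signs: 3 negative.
H is negative definite, so the origin is a strict local maximum.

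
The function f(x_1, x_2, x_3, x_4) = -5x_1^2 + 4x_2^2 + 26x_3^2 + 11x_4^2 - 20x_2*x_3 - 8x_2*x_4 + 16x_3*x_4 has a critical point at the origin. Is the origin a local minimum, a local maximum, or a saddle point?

The Hessian at the origin is H = [[-10, 0, 0, 0], [0, 8, -20, -8], [0, -20, 52, 16], [0, -8, 16, 22]].
Applying the same elementary operations to the rows and columns of H produces a congruent diagonal matrix with entries -10, 8, 2, 6.
So there are 3 positive, 1 negative pivots.
H is indefinite, so the origin is a saddle point.

saddle point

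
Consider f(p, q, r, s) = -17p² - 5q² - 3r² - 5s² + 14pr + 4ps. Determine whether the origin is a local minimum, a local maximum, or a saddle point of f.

saddle point

The Hessian at the origin is H = [[-34, 0, 14, 4], [0, -10, 0, 0], [14, 0, -6, 0], [4, 0, 0, -10]].
An LDLᵀ factorisation of H has diagonal entries -34, -10, -4/17, 2.
So there are 1 positive, 3 negative pivots.
H is indefinite, so the origin is a saddle point.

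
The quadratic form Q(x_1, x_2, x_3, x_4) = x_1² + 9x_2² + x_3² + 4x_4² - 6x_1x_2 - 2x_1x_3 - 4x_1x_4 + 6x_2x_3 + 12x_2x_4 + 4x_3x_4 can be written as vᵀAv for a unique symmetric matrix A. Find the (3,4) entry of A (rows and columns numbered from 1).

The coefficient of x_3·x_4 in Q is 4. For a symmetric A this equals A[3,4] + A[4,3] = 2·A[3,4].
So A[3,4] = 4/2 = 2.

2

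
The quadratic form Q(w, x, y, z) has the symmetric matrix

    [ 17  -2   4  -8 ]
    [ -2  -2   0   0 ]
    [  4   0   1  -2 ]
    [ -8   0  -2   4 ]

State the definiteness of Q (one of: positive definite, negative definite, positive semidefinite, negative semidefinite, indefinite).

indefinite

Applying the same elementary operations to the rows and columns of A produces a congruent diagonal matrix with entries 17, -38/17, 3/19, 0.
So there are 2 positive, 1 negative, 1 zero pivots.
Hence Q is indefinite.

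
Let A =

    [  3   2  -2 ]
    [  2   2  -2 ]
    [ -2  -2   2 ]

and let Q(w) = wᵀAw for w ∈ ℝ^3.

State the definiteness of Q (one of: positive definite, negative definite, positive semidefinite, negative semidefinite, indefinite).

positive semidefinite

Applying the same elementary operations to the rows and columns of A produces a congruent diagonal matrix with entries 3, 2/3, 0.
So there are 2 positive, 1 zero pivots.
Hence Q is positive semidefinite.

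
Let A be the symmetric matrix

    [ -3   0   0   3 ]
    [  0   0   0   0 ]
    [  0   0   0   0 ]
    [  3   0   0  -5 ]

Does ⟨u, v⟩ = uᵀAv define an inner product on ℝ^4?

Congruent diagonalization of A (simultaneous row and column reduction) yields pivots -3, 0, 0, -2.
That gives 2 negative, 2 zero pivots.
Hence Q is negative semidefinite.
⟨·,·⟩ is an inner product exactly when A is positive definite.

no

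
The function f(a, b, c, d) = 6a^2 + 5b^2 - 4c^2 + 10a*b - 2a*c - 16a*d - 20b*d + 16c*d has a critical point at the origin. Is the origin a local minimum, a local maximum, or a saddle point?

saddle point

The Hessian at the origin is H = [[12, 10, -2, -16], [10, 10, 0, -20], [-2, 0, -8, 16], [-16, -20, 16, 0]].
Symmetric row and column elimination reduces H to a congruent diagonal form with pivots 12, 5/3, -10, -8.
So there are 2 positive, 2 negative pivots.
H is indefinite, so the origin is a saddle point.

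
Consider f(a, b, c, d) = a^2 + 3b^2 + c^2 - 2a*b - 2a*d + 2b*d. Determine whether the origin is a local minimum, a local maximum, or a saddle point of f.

The Hessian at the origin is H = [[2, -2, 0, -2], [-2, 6, 0, 2], [0, 0, 2, 0], [-2, 2, 0, 0]].
Congruent diagonalization of H (simultaneous row and column reduction) yields pivots 2, 4, 2, -2.
That gives 3 positive, 1 negative pivots.
H is indefinite, so the origin is a saddle point.

saddle point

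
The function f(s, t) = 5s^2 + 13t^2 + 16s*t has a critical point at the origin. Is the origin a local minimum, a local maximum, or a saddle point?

The Hessian at the origin is H = [[10, 16], [16, 26]].
det H = 10·26 − (16)² = 4 > 0 and H[1,1] = 10 > 0, so H is positive definite.
Therefore the origin is a local minimum.

local minimum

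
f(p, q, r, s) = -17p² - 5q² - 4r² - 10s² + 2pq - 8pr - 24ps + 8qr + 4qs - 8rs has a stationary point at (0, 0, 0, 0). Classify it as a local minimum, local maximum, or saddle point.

local maximum

The Hessian at the origin is H = [[-34, 2, -8, -24], [2, -10, 8, 4], [-8, 8, -8, -8], [-24, 4, -8, -20]].
An LDLᵀ factorisation of H has diagonal entries -34, -168/17, -8/21, -2.
Counting signs: 4 negative.
H is negative definite, so the origin is a strict local maximum.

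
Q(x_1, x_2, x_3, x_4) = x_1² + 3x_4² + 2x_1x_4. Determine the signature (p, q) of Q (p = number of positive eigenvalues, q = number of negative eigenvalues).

The symmetric matrix is A = [[1, 0, 0, 1], [0, 0, 0, 0], [0, 0, 0, 0], [1, 0, 0, 3]].
Congruent diagonalization of A (simultaneous row and column reduction) yields pivots 1, 0, 0, 2.
Counting signs: 2 positive, 2 zero.

(2, 0)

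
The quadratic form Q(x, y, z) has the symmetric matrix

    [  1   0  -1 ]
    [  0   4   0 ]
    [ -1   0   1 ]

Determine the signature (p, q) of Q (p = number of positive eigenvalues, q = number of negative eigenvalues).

(2, 0)

Symmetric row and column elimination reduces A to a congruent diagonal form with pivots 1, 4, 0.
So there are 2 positive, 1 zero pivots.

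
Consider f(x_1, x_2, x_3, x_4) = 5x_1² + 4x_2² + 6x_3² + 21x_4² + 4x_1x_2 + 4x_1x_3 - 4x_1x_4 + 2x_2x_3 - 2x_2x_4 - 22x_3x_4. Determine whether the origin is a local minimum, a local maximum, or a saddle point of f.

The Hessian at the origin is H = [[10, 4, 4, -4], [4, 8, 2, -2], [4, 2, 12, -22], [-4, -2, -22, 42]].
Row-reducing H symmetrically gives the diagonal entries 10, 32/5, 83/8, 30/83.
That gives 4 positive pivots.
H is positive definite, so the origin is a strict local minimum.

local minimum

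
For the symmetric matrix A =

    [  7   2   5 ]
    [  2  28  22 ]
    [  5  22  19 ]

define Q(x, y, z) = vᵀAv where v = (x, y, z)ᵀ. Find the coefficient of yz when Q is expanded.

The coefficient of yz is A[2,3] + A[3,2] = 2·22 = 44.

44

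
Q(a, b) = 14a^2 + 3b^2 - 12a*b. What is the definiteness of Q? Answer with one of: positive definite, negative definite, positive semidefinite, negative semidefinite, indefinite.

The symmetric matrix of Q is A = [[14, -6], [-6, 3]].
Leading principal minors: Δ_1 = 14, Δ_2 = 6.
All leading principal minors are positive, so by Sylvester's criterion Q is positive definite.

positive definite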